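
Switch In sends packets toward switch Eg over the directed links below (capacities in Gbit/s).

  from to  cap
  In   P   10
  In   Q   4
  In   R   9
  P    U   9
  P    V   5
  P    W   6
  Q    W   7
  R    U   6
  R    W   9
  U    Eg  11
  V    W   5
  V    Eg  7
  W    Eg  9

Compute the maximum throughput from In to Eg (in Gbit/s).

Augment In→P→U→Eg: bottleneck 9, flow now 9.
Augment In→P→V→Eg: bottleneck 1, flow now 10.
Augment In→Q→W→Eg: bottleneck 4, flow now 14.
Augment In→R→U→Eg: bottleneck 2, flow now 16.
Augment In→R→W→Eg: bottleneck 5, flow now 21.
Augment In→R→U→P→V→Eg: bottleneck 2, flow now 23. (uses reverse residual edge)
No augmenting path remains; maximum flow = 23.
In the residual graph, reachable from In: {In}.
Min-cut edges: In→P (10), In→Q (4), In→R (9); capacity 10 + 4 + 9 = 23.
This cut is saturated, so no flow can exceed 23.

23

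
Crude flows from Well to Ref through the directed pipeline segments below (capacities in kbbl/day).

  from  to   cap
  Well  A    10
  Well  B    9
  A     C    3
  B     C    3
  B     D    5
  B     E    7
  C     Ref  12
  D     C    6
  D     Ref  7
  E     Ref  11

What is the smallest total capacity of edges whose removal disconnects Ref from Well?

12

Augment Well→A→C→Ref: bottleneck 3, flow now 3.
Augment Well→B→C→Ref: bottleneck 3, flow now 6.
Augment Well→B→D→Ref: bottleneck 5, flow now 11.
Augment Well→B→E→Ref: bottleneck 1, flow now 12.
No augmenting path remains; maximum flow = 12.
By max-flow min-cut, the minimum cut capacity equals the max flow.
In the residual graph, reachable from Well: {Well, A}.
Min-cut edges: Well→B (9), A→C (3); capacity 9 + 3 = 12.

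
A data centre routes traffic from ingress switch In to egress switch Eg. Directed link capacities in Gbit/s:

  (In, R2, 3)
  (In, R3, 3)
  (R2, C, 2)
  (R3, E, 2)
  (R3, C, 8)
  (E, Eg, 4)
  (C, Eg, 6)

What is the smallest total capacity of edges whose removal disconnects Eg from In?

5

Augment In→R2→C→Eg: bottleneck 2, flow now 2.
Augment In→R3→E→Eg: bottleneck 2, flow now 4.
Augment In→R3→C→Eg: bottleneck 1, flow now 5.
No augmenting path remains; maximum flow = 5.
By max-flow min-cut, the minimum cut capacity equals the max flow.
In the residual graph, reachable from In: {In, R2}.
Min-cut edges: In→R3 (3), R2→C (2); capacity 3 + 2 = 5.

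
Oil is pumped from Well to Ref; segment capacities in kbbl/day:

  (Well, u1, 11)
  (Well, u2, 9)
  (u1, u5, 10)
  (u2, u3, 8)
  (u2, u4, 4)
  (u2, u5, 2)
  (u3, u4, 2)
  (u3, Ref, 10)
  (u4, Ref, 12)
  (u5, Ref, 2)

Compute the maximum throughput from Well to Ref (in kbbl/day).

Augment Well→u1→u5→Ref: bottleneck 2, flow now 2.
Augment Well→u2→u3→Ref: bottleneck 8, flow now 10.
Augment Well→u2→u4→Ref: bottleneck 1, flow now 11.
No augmenting path remains; maximum flow = 11.
In the residual graph, reachable from Well: {Well, u1, u5}.
Min-cut edges: Well→u2 (9), u5→Ref (2); capacity 9 + 2 = 11.
This cut is saturated, so no flow can exceed 11.

11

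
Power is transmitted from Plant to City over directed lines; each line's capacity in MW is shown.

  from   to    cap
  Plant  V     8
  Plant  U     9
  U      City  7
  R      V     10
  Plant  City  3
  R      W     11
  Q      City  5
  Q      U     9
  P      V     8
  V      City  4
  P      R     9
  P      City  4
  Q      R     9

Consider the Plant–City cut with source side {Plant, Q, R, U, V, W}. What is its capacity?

Edges leaving {Plant, Q, R, U, V, W}: Plant→City (3), Q→City (5), U→City (7), V→City (4).
Cut capacity = 3 + 5 + 7 + 4 = 19.

19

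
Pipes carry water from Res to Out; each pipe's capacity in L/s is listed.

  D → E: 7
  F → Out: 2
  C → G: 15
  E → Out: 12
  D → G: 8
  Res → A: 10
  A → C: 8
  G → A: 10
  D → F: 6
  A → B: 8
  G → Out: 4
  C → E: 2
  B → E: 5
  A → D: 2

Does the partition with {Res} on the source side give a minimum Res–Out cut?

Given cut capacity: 10 = 10.
Augment Res→A→B→E→Out: bottleneck 5, flow now 5.
Augment Res→A→C→E→Out: bottleneck 2, flow now 7.
Augment Res→A→C→G→Out: bottleneck 3, flow now 10.
No augmenting path remains; maximum flow = 10.
Cut capacity 10 equals the max flow, so it is a minimum cut.

Yes — it is a minimum cut (capacity 10).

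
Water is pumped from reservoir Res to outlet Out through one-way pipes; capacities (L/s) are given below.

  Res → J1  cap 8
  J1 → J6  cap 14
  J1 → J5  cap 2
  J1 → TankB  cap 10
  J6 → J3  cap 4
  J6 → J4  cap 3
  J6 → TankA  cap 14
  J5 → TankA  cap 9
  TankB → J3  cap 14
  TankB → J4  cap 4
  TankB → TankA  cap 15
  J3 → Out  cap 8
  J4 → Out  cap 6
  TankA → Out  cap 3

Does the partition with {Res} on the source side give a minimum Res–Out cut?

Given cut capacity: 8 = 8.
Augment Res→J1→J6→J3→Out: bottleneck 4, flow now 4.
Augment Res→J1→J6→J4→Out: bottleneck 3, flow now 7.
Augment Res→J1→J6→TankA→Out: bottleneck 1, flow now 8.
No augmenting path remains; maximum flow = 8.
Cut capacity 8 equals the max flow, so it is a minimum cut.

Yes — it is a minimum cut (capacity 8).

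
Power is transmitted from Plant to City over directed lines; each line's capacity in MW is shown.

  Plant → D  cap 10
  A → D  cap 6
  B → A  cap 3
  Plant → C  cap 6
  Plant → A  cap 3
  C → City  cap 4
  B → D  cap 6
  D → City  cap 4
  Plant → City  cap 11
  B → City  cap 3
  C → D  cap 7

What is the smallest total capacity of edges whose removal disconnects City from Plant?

Augment Plant→City: bottleneck 11, flow now 11.
Augment Plant→C→City: bottleneck 4, flow now 15.
Augment Plant→D→City: bottleneck 4, flow now 19.
No augmenting path remains; maximum flow = 19.
By max-flow min-cut, the minimum cut capacity equals the max flow.
In the residual graph, reachable from Plant: {Plant, A, C, D}.
Min-cut edges: Plant→City (11), C→City (4), D→City (4); capacity 11 + 4 + 4 = 19.

19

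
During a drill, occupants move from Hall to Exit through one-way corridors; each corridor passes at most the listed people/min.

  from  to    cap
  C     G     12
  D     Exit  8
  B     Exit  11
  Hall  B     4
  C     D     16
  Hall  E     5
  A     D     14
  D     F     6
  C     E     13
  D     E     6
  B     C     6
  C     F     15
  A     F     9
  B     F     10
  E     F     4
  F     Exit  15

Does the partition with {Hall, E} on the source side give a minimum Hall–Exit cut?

Given cut capacity: 4 + 4 = 8.
Augment Hall→B→Exit: bottleneck 4, flow now 4.
Augment Hall→E→F→Exit: bottleneck 4, flow now 8.
No augmenting path remains; maximum flow = 8.
Cut capacity 8 equals the max flow, so it is a minimum cut.

Yes — it is a minimum cut (capacity 8).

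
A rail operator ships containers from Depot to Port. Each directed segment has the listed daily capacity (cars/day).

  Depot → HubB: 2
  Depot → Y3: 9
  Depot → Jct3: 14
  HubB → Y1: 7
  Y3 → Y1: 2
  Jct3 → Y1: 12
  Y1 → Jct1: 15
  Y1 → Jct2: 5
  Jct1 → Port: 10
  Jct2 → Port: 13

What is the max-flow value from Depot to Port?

Augment Depot→HubB→Y1→Jct1→Port: bottleneck 2, flow now 2.
Augment Depot→Y3→Y1→Jct1→Port: bottleneck 2, flow now 4.
Augment Depot→Jct3→Y1→Jct1→Port: bottleneck 6, flow now 10.
Augment Depot→Jct3→Y1→Jct2→Port: bottleneck 5, flow now 15.
No augmenting path remains; maximum flow = 15.
In the residual graph, reachable from Depot: {Depot, HubB, Y3, Jct3, Y1, Jct1}.
Min-cut edges: Y1→Jct2 (5), Jct1→Port (10); capacity 5 + 10 = 15.
This cut is saturated, so no flow can exceed 15.

15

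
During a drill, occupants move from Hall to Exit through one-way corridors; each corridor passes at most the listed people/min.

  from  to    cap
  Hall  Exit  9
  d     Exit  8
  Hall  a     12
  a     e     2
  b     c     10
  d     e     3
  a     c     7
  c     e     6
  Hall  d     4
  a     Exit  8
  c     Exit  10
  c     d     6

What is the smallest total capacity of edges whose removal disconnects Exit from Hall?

Augment Hall→Exit: bottleneck 9, flow now 9.
Augment Hall→a→Exit: bottleneck 8, flow now 17.
Augment Hall→d→Exit: bottleneck 4, flow now 21.
Augment Hall→a→c→Exit: bottleneck 4, flow now 25.
No augmenting path remains; maximum flow = 25.
By max-flow min-cut, the minimum cut capacity equals the max flow.
In the residual graph, reachable from Hall: {Hall}.
Min-cut edges: Hall→a (12), Hall→d (4), Hall→Exit (9); capacity 12 + 4 + 9 = 25.

25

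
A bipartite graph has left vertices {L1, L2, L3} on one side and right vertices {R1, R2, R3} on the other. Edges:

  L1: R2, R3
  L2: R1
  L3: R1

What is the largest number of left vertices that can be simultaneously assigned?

Unit-capacity flow: source→left, listed edges, right→sink; max matching = max flow.
Augmenting path L1→R2 (+1); matched 1.
Augmenting path L2→R1 (+1); matched 2.
No augmenting path remains; maximum matching = 2.
König certificate: {L1, R1} is a vertex cover of size 2 (every listed pair touches it), so no matching can be larger.

2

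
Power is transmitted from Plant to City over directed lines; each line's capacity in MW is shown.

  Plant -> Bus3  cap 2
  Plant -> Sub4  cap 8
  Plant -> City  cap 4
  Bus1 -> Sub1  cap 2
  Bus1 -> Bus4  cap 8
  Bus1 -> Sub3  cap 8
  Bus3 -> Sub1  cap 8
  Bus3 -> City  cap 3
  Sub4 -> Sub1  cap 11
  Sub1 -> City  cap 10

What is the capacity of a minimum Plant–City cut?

14

Augment Plant→City: bottleneck 4, flow now 4.
Augment Plant→Bus3→City: bottleneck 2, flow now 6.
Augment Plant→Sub4→Sub1→City: bottleneck 8, flow now 14.
No augmenting path remains; maximum flow = 14.
By max-flow min-cut, the minimum cut capacity equals the max flow.
In the residual graph, reachable from Plant: {Plant}.
Min-cut edges: Plant→Bus3 (2), Plant→Sub4 (8), Plant→City (4); capacity 2 + 8 + 4 = 14.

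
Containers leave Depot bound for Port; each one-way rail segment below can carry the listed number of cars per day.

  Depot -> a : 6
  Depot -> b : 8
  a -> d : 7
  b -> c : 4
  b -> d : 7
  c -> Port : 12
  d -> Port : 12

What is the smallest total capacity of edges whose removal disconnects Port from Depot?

14

Augment Depot→a→d→Port: bottleneck 6, flow now 6.
Augment Depot→b→c→Port: bottleneck 4, flow now 10.
Augment Depot→b→d→Port: bottleneck 4, flow now 14.
No augmenting path remains; maximum flow = 14.
By max-flow min-cut, the minimum cut capacity equals the max flow.
In the residual graph, reachable from Depot: {Depot}.
Min-cut edges: Depot→a (6), Depot→b (8); capacity 6 + 8 = 14.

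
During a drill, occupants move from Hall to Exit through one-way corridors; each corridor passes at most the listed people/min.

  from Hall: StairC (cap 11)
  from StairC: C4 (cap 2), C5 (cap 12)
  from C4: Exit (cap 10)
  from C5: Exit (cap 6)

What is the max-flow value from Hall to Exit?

8

Augment Hall→StairC→C4→Exit: bottleneck 2, flow now 2.
Augment Hall→StairC→C5→Exit: bottleneck 6, flow now 8.
No augmenting path remains; maximum flow = 8.
In the residual graph, reachable from Hall: {Hall, StairC, C5}.
Min-cut edges: StairC→C4 (2), C5→Exit (6); capacity 2 + 6 = 8.
This cut is saturated, so no flow can exceed 8.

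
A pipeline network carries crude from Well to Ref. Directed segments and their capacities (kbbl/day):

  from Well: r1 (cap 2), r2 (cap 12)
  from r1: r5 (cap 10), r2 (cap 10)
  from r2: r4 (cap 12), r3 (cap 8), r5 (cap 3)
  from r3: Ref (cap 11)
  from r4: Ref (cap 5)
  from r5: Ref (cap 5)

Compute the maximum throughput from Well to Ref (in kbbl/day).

Augment Well→r1→r5→Ref: bottleneck 2, flow now 2.
Augment Well→r2→r3→Ref: bottleneck 8, flow now 10.
Augment Well→r2→r4→Ref: bottleneck 4, flow now 14.
No augmenting path remains; maximum flow = 14.
In the residual graph, reachable from Well: {Well}.
Min-cut edges: Well→r1 (2), Well→r2 (12); capacity 2 + 12 = 14.
This cut is saturated, so no flow can exceed 14.

14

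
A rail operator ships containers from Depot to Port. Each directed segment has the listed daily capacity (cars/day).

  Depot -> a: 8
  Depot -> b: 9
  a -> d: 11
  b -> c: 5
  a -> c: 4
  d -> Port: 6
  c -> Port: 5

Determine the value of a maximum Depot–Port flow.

11

Augment Depot→a→c→Port: bottleneck 4, flow now 4.
Augment Depot→a→d→Port: bottleneck 4, flow now 8.
Augment Depot→b→c→Port: bottleneck 1, flow now 9.
Augment Depot→b→c→a→d→Port: bottleneck 2, flow now 11. (uses reverse residual edge)
No augmenting path remains; maximum flow = 11.
In the residual graph, reachable from Depot: {Depot, a, b, c, d}.
Min-cut edges: c→Port (5), d→Port (6); capacity 5 + 6 = 11.
This cut is saturated, so no flow can exceed 11.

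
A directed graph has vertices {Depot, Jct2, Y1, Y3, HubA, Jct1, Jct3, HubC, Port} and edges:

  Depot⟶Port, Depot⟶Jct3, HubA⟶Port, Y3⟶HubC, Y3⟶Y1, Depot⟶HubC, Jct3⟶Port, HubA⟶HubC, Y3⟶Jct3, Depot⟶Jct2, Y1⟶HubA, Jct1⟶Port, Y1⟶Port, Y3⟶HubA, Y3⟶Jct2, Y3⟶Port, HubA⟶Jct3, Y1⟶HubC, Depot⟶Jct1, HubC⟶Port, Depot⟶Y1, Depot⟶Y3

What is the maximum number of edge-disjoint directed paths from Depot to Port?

6

Assign every edge capacity 1; by Menger, the answer equals the max flow.
Path Depot→Port (+1); total 1.
Path Depot→Y1→Port (+1); total 2.
Path Depot→Y3→Port (+1); total 3.
Path Depot→Jct1→Port (+1); total 4.
Path Depot→Jct3→Port (+1); total 5.
Path Depot→HubC→Port (+1); total 6.
No residual Depot→Port path; max flow = 6.
Certifying cut of size 6: {Depot→HubC, Depot→Jct1, Depot→Jct3, Depot→Port, Depot→Y1, Depot→Y3}.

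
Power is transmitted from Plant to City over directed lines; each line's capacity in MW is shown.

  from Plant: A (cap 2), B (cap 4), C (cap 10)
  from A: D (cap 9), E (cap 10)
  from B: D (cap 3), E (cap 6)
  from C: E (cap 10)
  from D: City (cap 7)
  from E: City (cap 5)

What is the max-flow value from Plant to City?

10

Augment Plant→A→D→City: bottleneck 2, flow now 2.
Augment Plant→B→D→City: bottleneck 3, flow now 5.
Augment Plant→B→E→City: bottleneck 1, flow now 6.
Augment Plant→C→E→City: bottleneck 4, flow now 10.
No augmenting path remains; maximum flow = 10.
In the residual graph, reachable from Plant: {Plant, B, C, E}.
Min-cut edges: Plant→A (2), B→D (3), E→City (5); capacity 2 + 3 + 5 = 10.
This cut is saturated, so no flow can exceed 10.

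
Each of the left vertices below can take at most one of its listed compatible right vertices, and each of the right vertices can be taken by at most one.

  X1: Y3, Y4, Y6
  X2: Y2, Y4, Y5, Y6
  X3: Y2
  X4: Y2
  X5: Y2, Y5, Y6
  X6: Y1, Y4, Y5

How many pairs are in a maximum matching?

5

Unit-capacity flow: source→left, listed edges, right→sink; max matching = max flow.
Augmenting path X1→Y3 (+1); matched 1.
Augmenting path X2→Y2 (+1); matched 2.
Augmenting path X5→Y5 (+1); matched 3.
Augmenting path X6→Y1 (+1); matched 4.
Augmenting path X3→Y2→X2→Y4 (+1); matched 5.
No augmenting path remains; maximum matching = 5.
König certificate: {X1, X2, X5, X6, Y2} is a vertex cover of size 5 (every listed pair touches it), so no matching can be larger.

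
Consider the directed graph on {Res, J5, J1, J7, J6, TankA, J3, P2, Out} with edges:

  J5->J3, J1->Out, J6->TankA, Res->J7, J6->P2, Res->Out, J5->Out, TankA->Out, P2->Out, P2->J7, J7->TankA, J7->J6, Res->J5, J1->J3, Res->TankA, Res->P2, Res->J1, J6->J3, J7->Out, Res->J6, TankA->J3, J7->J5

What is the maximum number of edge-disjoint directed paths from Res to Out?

6

Assign every edge capacity 1; by Menger, the answer equals the max flow.
Path Res→Out (+1); total 1.
Path Res→J5→Out (+1); total 2.
Path Res→J1→Out (+1); total 3.
Path Res→J7→Out (+1); total 4.
Path Res→TankA→Out (+1); total 5.
Path Res→P2→Out (+1); total 6.
No residual Res→Out path; max flow = 6.
Certifying cut of size 6: {J5→Out, J7→Out, P2→Out, Res→J1, Res→Out, TankA→Out}.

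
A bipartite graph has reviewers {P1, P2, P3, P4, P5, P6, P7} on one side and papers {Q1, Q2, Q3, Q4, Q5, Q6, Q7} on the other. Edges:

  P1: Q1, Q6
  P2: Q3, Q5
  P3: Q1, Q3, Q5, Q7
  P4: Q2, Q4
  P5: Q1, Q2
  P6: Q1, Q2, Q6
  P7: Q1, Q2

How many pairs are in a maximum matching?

6

Unit-capacity flow: source→left, listed edges, right→sink; max matching = max flow.
Augmenting path P1→Q1 (+1); matched 1.
Augmenting path P2→Q3 (+1); matched 2.
Augmenting path P3→Q5 (+1); matched 3.
Augmenting path P4→Q2 (+1); matched 4.
Augmenting path P6→Q6 (+1); matched 5.
Augmenting path P5→Q2→P4→Q4 (+1); matched 6.
No augmenting path remains; maximum matching = 6.
König certificate: {P2, P3, P4, Q1, Q2, Q6} is a vertex cover of size 6 (every listed pair touches it), so no matching can be larger.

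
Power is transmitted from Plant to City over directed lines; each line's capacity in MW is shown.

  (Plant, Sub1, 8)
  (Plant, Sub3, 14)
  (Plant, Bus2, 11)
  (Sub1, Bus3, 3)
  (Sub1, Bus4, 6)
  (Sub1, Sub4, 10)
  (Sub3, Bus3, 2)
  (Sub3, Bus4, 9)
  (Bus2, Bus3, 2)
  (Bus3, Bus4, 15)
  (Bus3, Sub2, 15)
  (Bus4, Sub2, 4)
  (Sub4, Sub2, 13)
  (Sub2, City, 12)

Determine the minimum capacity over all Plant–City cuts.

12

Augment Plant→Sub1→Bus3→Sub2→City: bottleneck 3, flow now 3.
Augment Plant→Sub1→Bus4→Sub2→City: bottleneck 4, flow now 7.
Augment Plant→Sub1→Sub4→Sub2→City: bottleneck 1, flow now 8.
Augment Plant→Sub3→Bus3→Sub2→City: bottleneck 2, flow now 10.
Augment Plant→Bus2→Bus3→Sub2→City: bottleneck 2, flow now 12.
No augmenting path remains; maximum flow = 12.
By max-flow min-cut, the minimum cut capacity equals the max flow.
In the residual graph, reachable from Plant: {Plant, Sub1, Sub3, Bus2, Bus3, Bus4, Sub4, Sub2}.
Min-cut edges: Sub2→City (12); capacity 12 = 12.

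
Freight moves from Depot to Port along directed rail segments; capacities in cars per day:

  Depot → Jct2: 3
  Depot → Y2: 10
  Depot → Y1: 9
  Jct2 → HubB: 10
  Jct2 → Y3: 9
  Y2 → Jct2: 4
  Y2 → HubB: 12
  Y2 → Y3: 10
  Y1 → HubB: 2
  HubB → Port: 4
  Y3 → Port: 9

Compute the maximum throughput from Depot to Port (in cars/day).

Augment Depot→Jct2→HubB→Port: bottleneck 3, flow now 3.
Augment Depot→Y2→HubB→Port: bottleneck 1, flow now 4.
Augment Depot→Y2→Y3→Port: bottleneck 9, flow now 13.
No augmenting path remains; maximum flow = 13.
In the residual graph, reachable from Depot: {Depot, Jct2, Y2, Y1, HubB, Y3}.
Min-cut edges: HubB→Port (4), Y3→Port (9); capacity 4 + 9 = 13.
This cut is saturated, so no flow can exceed 13.

13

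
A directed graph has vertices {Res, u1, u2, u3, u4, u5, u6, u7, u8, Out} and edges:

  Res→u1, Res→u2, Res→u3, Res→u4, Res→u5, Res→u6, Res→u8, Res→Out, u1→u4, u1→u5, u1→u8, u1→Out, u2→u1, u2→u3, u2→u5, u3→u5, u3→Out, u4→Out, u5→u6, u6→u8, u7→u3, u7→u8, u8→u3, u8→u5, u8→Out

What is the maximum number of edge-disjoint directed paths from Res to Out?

Assign every edge capacity 1; by Menger, the answer equals the max flow.
Path Res→Out (+1); total 1.
Path Res→u1→Out (+1); total 2.
Path Res→u3→Out (+1); total 3.
Path Res→u4→Out (+1); total 4.
Path Res→u8→Out (+1); total 5.
No residual Res→Out path; max flow = 5.
Certifying cut of size 5: {Res→Out, u1→Out, u3→Out, u4→Out, u8→Out}.

5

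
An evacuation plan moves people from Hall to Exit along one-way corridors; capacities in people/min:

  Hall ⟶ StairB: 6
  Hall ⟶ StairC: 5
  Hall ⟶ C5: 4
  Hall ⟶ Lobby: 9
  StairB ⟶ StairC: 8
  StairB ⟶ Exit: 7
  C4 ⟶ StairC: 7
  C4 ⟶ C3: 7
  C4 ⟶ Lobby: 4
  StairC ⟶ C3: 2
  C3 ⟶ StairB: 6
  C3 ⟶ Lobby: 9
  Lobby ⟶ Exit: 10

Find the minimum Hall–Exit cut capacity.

17

Augment Hall→StairB→Exit: bottleneck 6, flow now 6.
Augment Hall→Lobby→Exit: bottleneck 9, flow now 15.
Augment Hall→StairC→C3→StairB→Exit: bottleneck 1, flow now 16.
Augment Hall→StairC→C3→Lobby→Exit: bottleneck 1, flow now 17.
No augmenting path remains; maximum flow = 17.
By max-flow min-cut, the minimum cut capacity equals the max flow.
In the residual graph, reachable from Hall: {Hall, StairC, C5}.
Min-cut edges: Hall→StairB (6), Hall→Lobby (9), StairC→C3 (2); capacity 6 + 9 + 2 = 17.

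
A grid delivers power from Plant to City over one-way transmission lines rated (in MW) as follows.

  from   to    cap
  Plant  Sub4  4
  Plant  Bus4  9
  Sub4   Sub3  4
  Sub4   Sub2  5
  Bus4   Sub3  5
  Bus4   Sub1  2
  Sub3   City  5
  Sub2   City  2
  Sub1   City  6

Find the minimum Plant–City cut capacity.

9

Augment Plant→Sub4→Sub3→City: bottleneck 4, flow now 4.
Augment Plant→Bus4→Sub3→City: bottleneck 1, flow now 5.
Augment Plant→Bus4→Sub1→City: bottleneck 2, flow now 7.
Augment Plant→Bus4→Sub3→Sub4→Sub2→City: bottleneck 2, flow now 9. (uses reverse residual edge)
No augmenting path remains; maximum flow = 9.
By max-flow min-cut, the minimum cut capacity equals the max flow.
In the residual graph, reachable from Plant: {Plant, Sub4, Bus4, Sub3, Sub2}.
Min-cut edges: Bus4→Sub1 (2), Sub3→City (5), Sub2→City (2); capacity 2 + 5 + 2 = 9.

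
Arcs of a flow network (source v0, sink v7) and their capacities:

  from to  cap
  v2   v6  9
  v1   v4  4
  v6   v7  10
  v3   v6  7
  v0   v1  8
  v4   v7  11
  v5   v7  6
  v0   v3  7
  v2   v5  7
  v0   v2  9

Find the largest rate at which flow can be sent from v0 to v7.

Augment v0→v1→v4→v7: bottleneck 4, flow now 4.
Augment v0→v2→v5→v7: bottleneck 6, flow now 10.
Augment v0→v2→v6→v7: bottleneck 3, flow now 13.
Augment v0→v3→v6→v7: bottleneck 7, flow now 20.
No augmenting path remains; maximum flow = 20.
In the residual graph, reachable from v0: {v0, v1}.
Min-cut edges: v0→v2 (9), v0→v3 (7), v1→v4 (4); capacity 9 + 7 + 4 = 20.
This cut is saturated, so no flow can exceed 20.

20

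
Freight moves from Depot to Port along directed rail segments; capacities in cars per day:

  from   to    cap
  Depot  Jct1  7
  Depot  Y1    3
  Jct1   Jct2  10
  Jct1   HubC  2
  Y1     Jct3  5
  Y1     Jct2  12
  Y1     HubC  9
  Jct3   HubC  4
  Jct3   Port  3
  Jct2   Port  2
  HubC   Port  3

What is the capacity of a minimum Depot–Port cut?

7

Augment Depot→Jct1→Jct2→Port: bottleneck 2, flow now 2.
Augment Depot→Jct1→HubC→Port: bottleneck 2, flow now 4.
Augment Depot→Y1→Jct3→Port: bottleneck 3, flow now 7.
No augmenting path remains; maximum flow = 7.
By max-flow min-cut, the minimum cut capacity equals the max flow.
In the residual graph, reachable from Depot: {Depot, Jct1, Jct2}.
Min-cut edges: Depot→Y1 (3), Jct1→HubC (2), Jct2→Port (2); capacity 3 + 2 + 2 = 7.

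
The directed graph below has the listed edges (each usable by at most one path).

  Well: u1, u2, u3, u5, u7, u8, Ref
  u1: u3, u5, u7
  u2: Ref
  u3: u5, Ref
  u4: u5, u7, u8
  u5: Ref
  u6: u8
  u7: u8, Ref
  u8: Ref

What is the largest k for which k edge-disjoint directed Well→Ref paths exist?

6

Assign every edge capacity 1; by Menger, the answer equals the max flow.
Path Well→Ref (+1); total 1.
Path Well→u2→Ref (+1); total 2.
Path Well→u3→Ref (+1); total 3.
Path Well→u5→Ref (+1); total 4.
Path Well→u7→Ref (+1); total 5.
Path Well→u8→Ref (+1); total 6.
No residual Well→Ref path; max flow = 6.
Certifying cut of size 6: {Well→Ref, Well→u2, u3→Ref, u5→Ref, u7→Ref, u8→Ref}.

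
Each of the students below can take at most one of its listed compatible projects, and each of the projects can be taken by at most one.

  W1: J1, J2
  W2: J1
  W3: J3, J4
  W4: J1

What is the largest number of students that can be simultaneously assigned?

3

Unit-capacity flow: source→left, listed edges, right→sink; max matching = max flow.
Augmenting path W1→J1 (+1); matched 1.
Augmenting path W3→J3 (+1); matched 2.
Augmenting path W2→J1→W1→J2 (+1); matched 3.
No augmenting path remains; maximum matching = 3.
König certificate: {W1, W3, J1} is a vertex cover of size 3 (every listed pair touches it), so no matching can be larger.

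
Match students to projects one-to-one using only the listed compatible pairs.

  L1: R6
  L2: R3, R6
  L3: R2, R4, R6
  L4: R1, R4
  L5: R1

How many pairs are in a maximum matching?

Unit-capacity flow: source→left, listed edges, right→sink; max matching = max flow.
Augmenting path L1→R6 (+1); matched 1.
Augmenting path L2→R3 (+1); matched 2.
Augmenting path L3→R2 (+1); matched 3.
Augmenting path L4→R1 (+1); matched 4.
Augmenting path L5→R1→L4→R4 (+1); matched 5.
No augmenting path remains; maximum matching = 5.
König certificate: {L1, L2, L3, L4, L5} is a vertex cover of size 5 (every listed pair touches it), so no matching can be larger.

5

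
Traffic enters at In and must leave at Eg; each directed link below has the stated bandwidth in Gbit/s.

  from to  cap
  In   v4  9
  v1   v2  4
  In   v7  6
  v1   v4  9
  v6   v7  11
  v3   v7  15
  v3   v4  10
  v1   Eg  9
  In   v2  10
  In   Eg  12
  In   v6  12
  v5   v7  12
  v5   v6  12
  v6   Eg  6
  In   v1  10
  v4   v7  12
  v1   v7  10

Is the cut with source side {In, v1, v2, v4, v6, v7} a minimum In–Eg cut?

Given cut capacity: 12 + 9 + 6 = 27.
Augment In→Eg: bottleneck 12, flow now 12.
Augment In→v1→Eg: bottleneck 9, flow now 21.
Augment In→v6→Eg: bottleneck 6, flow now 27.
No augmenting path remains; maximum flow = 27.
Cut capacity 27 equals the max flow, so it is a minimum cut.

Yes — it is a minimum cut (capacity 27).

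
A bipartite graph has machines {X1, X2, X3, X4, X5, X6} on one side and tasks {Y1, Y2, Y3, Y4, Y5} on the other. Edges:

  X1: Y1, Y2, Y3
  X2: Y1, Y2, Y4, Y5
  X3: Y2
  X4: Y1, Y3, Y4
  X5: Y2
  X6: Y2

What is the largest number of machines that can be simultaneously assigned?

4

Unit-capacity flow: source→left, listed edges, right→sink; max matching = max flow.
Augmenting path X1→Y1 (+1); matched 1.
Augmenting path X2→Y2 (+1); matched 2.
Augmenting path X4→Y3 (+1); matched 3.
Augmenting path X3→Y2→X2→Y4 (+1); matched 4.
No augmenting path remains; maximum matching = 4.
König certificate: {X1, X2, X4, Y2} is a vertex cover of size 4 (every listed pair touches it), so no matching can be larger.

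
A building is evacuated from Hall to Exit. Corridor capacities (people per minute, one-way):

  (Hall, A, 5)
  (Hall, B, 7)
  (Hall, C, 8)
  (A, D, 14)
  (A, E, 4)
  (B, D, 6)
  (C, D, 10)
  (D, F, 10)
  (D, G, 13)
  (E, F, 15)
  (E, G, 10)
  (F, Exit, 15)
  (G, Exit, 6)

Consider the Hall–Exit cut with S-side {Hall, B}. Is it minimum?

Given cut capacity: 5 + 8 + 6 = 19.
Augment Hall→A→D→F→Exit: bottleneck 5, flow now 5.
Augment Hall→B→D→F→Exit: bottleneck 5, flow now 10.
Augment Hall→B→D→G→Exit: bottleneck 1, flow now 11.
Augment Hall→C→D→G→Exit: bottleneck 5, flow now 16.
Augment Hall→C→D→A→E→F→Exit: bottleneck 3, flow now 19. (uses reverse residual edge)
No augmenting path remains; maximum flow = 19.
Cut capacity 19 equals the max flow, so it is a minimum cut.

Yes — it is a minimum cut (capacity 19).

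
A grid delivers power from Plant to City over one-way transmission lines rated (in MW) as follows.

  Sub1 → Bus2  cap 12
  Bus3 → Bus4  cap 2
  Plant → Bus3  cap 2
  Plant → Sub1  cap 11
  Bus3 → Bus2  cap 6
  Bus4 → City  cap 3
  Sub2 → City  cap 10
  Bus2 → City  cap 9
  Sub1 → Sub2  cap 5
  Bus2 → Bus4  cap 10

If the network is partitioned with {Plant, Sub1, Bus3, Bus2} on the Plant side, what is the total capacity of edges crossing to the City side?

Edges leaving {Plant, Sub1, Bus3, Bus2}: Sub1→Sub2 (5), Bus3→Bus4 (2), Bus2→Bus4 (10), Bus2→City (9).
Cut capacity = 5 + 2 + 10 + 9 = 26.

26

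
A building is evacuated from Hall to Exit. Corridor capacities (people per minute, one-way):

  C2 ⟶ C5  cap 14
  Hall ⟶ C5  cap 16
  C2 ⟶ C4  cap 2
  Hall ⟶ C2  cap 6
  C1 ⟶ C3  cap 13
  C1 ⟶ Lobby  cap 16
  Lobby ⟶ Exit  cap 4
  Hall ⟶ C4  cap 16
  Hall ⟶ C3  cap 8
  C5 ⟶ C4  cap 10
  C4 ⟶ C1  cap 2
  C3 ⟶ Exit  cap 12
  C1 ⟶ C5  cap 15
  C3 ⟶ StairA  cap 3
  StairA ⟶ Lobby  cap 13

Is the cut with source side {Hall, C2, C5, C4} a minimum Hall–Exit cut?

Given cut capacity: 8 + 2 = 10.
Augment Hall→C3→Exit: bottleneck 8, flow now 8.
Augment Hall→C4→C1→C3→Exit: bottleneck 2, flow now 10.
No augmenting path remains; maximum flow = 10.
Cut capacity 10 equals the max flow, so it is a minimum cut.

Yes — it is a minimum cut (capacity 10).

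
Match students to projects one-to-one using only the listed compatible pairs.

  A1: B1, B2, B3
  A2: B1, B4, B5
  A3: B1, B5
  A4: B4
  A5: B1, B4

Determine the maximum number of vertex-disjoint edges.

4

Unit-capacity flow: source→left, listed edges, right→sink; max matching = max flow.
Augmenting path A1→B1 (+1); matched 1.
Augmenting path A2→B4 (+1); matched 2.
Augmenting path A3→B5 (+1); matched 3.
Augmenting path A5→B1→A1→B2 (+1); matched 4.
No augmenting path remains; maximum matching = 4.
König certificate: {A1, B1, B4, B5} is a vertex cover of size 4 (every listed pair touches it), so no matching can be larger.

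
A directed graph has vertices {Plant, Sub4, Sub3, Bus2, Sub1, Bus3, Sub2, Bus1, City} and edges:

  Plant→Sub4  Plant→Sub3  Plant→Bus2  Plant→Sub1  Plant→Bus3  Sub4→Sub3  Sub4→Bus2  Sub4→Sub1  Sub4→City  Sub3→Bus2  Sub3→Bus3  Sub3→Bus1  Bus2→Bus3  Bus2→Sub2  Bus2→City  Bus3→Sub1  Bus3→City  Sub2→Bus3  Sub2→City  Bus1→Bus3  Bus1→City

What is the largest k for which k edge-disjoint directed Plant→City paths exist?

4

Assign every edge capacity 1; by Menger, the answer equals the max flow.
Path Plant→Sub4→City (+1); total 1.
Path Plant→Bus2→City (+1); total 2.
Path Plant→Bus3→City (+1); total 3.
Path Plant→Sub3→Bus1→City (+1); total 4.
No residual Plant→City path; max flow = 4.
Certifying cut of size 4: {Plant→Bus2, Plant→Bus3, Plant→Sub3, Plant→Sub4}.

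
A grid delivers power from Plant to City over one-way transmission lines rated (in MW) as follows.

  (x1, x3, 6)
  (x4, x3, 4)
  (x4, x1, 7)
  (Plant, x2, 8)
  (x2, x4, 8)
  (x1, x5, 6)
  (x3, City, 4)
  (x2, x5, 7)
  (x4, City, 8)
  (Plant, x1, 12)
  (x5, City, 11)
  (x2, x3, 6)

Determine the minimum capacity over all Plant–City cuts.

18

Augment Plant→x1→x3→City: bottleneck 4, flow now 4.
Augment Plant→x1→x5→City: bottleneck 6, flow now 10.
Augment Plant→x2→x4→City: bottleneck 8, flow now 18.
No augmenting path remains; maximum flow = 18.
By max-flow min-cut, the minimum cut capacity equals the max flow.
In the residual graph, reachable from Plant: {Plant, x1, x3}.
Min-cut edges: Plant→x2 (8), x1→x5 (6), x3→City (4); capacity 8 + 6 + 4 = 18.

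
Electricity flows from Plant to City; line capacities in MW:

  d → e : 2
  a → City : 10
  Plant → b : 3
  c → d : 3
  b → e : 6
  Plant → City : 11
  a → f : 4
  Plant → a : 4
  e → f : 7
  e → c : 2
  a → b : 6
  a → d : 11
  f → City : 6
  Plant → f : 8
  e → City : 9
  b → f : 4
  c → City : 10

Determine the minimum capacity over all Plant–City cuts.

Augment Plant→City: bottleneck 11, flow now 11.
Augment Plant→a→City: bottleneck 4, flow now 15.
Augment Plant→f→City: bottleneck 6, flow now 21.
Augment Plant→b→e→City: bottleneck 3, flow now 24.
No augmenting path remains; maximum flow = 24.
By max-flow min-cut, the minimum cut capacity equals the max flow.
In the residual graph, reachable from Plant: {Plant, f}.
Min-cut edges: Plant→a (4), Plant→b (3), Plant→City (11), f→City (6); capacity 4 + 3 + 11 + 6 = 24.

24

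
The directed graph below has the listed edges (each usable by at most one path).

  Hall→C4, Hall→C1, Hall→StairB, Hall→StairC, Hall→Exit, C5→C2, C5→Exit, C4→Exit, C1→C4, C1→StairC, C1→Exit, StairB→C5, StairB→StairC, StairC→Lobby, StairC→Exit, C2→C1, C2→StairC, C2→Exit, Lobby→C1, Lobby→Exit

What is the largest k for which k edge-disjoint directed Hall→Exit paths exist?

5

Assign every edge capacity 1; by Menger, the answer equals the max flow.
Path Hall→Exit (+1); total 1.
Path Hall→C4→Exit (+1); total 2.
Path Hall→C1→Exit (+1); total 3.
Path Hall→StairC→Exit (+1); total 4.
Path Hall→StairB→C5→Exit (+1); total 5.
No residual Hall→Exit path; max flow = 5.
Certifying cut of size 5: {Hall→C1, Hall→C4, Hall→Exit, Hall→StairB, Hall→StairC}.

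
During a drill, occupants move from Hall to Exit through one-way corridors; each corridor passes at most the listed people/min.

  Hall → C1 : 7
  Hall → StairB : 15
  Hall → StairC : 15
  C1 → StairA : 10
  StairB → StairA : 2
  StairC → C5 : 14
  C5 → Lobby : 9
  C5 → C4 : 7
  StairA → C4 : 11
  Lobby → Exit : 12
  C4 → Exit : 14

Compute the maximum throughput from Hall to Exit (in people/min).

23

Augment Hall→C1→StairA→C4→Exit: bottleneck 7, flow now 7.
Augment Hall→StairB→StairA→C4→Exit: bottleneck 2, flow now 9.
Augment Hall→StairC→C5→Lobby→Exit: bottleneck 9, flow now 18.
Augment Hall→StairC→C5→C4→Exit: bottleneck 5, flow now 23.
No augmenting path remains; maximum flow = 23.
In the residual graph, reachable from Hall: {Hall, StairB, StairC}.
Min-cut edges: Hall→C1 (7), StairB→StairA (2), StairC→C5 (14); capacity 7 + 2 + 14 = 23.
This cut is saturated, so no flow can exceed 23.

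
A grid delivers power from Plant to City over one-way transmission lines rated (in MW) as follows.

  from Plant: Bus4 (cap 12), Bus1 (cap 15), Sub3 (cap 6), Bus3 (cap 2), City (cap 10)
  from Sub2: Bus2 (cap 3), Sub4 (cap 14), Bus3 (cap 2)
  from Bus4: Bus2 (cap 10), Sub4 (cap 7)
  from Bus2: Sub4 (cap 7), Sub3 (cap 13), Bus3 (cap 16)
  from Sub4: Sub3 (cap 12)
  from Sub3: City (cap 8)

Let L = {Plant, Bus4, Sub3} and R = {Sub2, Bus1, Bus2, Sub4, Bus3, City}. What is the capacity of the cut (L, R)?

52

Edges leaving {Plant, Bus4, Sub3}: Plant→Bus1 (15), Plant→Bus3 (2), Plant→City (10), Bus4→Bus2 (10), Bus4→Sub4 (7), Sub3→City (8).
Cut capacity = 15 + 2 + 10 + 10 + 7 + 8 = 52.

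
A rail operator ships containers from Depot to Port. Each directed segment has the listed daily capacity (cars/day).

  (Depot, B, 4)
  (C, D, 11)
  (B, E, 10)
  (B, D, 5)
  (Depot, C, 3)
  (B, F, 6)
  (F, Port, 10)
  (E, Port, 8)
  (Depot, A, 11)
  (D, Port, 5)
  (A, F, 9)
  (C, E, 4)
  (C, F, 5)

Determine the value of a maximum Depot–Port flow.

Augment Depot→A→F→Port: bottleneck 9, flow now 9.
Augment Depot→B→D→Port: bottleneck 4, flow now 13.
Augment Depot→C→D→Port: bottleneck 1, flow now 14.
Augment Depot→C→E→Port: bottleneck 2, flow now 16.
No augmenting path remains; maximum flow = 16.
In the residual graph, reachable from Depot: {Depot, A}.
Min-cut edges: Depot→B (4), Depot→C (3), A→F (9); capacity 4 + 3 + 9 = 16.
This cut is saturated, so no flow can exceed 16.

16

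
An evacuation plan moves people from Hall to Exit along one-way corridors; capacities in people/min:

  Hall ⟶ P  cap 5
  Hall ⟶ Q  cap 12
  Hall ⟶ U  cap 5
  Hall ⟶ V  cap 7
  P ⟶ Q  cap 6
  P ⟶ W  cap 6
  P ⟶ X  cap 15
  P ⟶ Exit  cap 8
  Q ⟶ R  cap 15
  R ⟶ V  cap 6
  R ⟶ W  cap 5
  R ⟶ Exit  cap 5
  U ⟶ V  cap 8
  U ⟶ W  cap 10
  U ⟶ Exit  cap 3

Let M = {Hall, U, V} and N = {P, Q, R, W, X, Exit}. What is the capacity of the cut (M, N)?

30

Edges leaving {Hall, U, V}: Hall→P (5), Hall→Q (12), U→W (10), U→Exit (3).
Cut capacity = 5 + 12 + 10 + 3 = 30.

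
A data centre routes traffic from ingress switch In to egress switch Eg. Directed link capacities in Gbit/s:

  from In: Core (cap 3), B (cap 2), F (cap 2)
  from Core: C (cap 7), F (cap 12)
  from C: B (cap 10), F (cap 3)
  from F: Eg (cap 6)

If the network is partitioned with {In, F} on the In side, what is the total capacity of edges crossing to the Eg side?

11

Edges leaving {In, F}: In→Core (3), In→B (2), F→Eg (6).
Cut capacity = 3 + 2 + 6 = 11.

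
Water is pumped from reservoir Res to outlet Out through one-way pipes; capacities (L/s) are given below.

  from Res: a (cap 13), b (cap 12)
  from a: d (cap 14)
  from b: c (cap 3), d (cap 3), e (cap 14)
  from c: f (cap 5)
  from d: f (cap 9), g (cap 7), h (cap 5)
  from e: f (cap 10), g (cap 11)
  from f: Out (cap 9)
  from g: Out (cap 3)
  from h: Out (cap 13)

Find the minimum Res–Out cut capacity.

17

Augment Res→a→d→f→Out: bottleneck 9, flow now 9.
Augment Res→a→d→g→Out: bottleneck 3, flow now 12.
Augment Res→a→d→h→Out: bottleneck 1, flow now 13.
Augment Res→b→d→h→Out: bottleneck 3, flow now 16.
Augment Res→b→c→f→d→h→Out: bottleneck 1, flow now 17. (uses reverse residual edge)
No augmenting path remains; maximum flow = 17.
By max-flow min-cut, the minimum cut capacity equals the max flow.
In the residual graph, reachable from Res: {Res, a, b, c, d, e, f, g}.
Min-cut edges: d→h (5), f→Out (9), g→Out (3); capacity 5 + 9 + 3 = 17.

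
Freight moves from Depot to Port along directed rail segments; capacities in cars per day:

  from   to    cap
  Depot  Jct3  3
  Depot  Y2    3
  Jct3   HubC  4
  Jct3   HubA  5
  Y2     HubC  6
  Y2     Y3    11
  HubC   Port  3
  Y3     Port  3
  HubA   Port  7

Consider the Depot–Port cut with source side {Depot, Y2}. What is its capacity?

20

Edges leaving {Depot, Y2}: Depot→Jct3 (3), Y2→HubC (6), Y2→Y3 (11).
Cut capacity = 3 + 6 + 11 = 20.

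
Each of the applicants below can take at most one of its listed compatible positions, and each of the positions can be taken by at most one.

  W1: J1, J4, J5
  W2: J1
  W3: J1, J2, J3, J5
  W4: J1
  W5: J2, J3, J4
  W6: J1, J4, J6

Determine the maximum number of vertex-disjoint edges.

Unit-capacity flow: source→left, listed edges, right→sink; max matching = max flow.
Augmenting path W1→J1 (+1); matched 1.
Augmenting path W3→J2 (+1); matched 2.
Augmenting path W5→J3 (+1); matched 3.
Augmenting path W6→J4 (+1); matched 4.
Augmenting path W2→J1→W1→J5 (+1); matched 5.
No augmenting path remains; maximum matching = 5.
König certificate: {W1, W3, W5, W6, J1} is a vertex cover of size 5 (every listed pair touches it), so no matching can be larger.

5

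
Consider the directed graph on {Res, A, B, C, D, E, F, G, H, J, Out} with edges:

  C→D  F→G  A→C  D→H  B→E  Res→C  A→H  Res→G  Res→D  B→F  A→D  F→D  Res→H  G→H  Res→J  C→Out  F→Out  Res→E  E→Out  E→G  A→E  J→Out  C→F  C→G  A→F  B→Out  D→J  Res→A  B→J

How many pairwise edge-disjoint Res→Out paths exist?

Assign every edge capacity 1; by Menger, the answer equals the max flow.
Path Res→C→Out (+1); total 1.
Path Res→E→Out (+1); total 2.
Path Res→J→Out (+1); total 3.
Path Res→A→F→Out (+1); total 4.
No residual Res→Out path; max flow = 4.
Certifying cut of size 4: {J→Out, Res→A, Res→C, Res→E}.

4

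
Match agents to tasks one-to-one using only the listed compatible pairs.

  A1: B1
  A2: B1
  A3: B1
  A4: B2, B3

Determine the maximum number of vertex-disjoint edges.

2

Unit-capacity flow: source→left, listed edges, right→sink; max matching = max flow.
Augmenting path A1→B1 (+1); matched 1.
Augmenting path A4→B2 (+1); matched 2.
No augmenting path remains; maximum matching = 2.
König certificate: {A4, B1} is a vertex cover of size 2 (every listed pair touches it), so no matching can be larger.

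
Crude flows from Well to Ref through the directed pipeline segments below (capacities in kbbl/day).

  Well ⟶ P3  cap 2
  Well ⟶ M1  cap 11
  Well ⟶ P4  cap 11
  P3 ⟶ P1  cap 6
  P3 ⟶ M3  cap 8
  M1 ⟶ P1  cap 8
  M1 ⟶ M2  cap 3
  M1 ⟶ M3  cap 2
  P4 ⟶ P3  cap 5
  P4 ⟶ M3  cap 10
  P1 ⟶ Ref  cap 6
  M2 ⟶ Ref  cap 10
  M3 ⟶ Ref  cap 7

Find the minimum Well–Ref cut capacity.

16

Augment Well→P3→P1→Ref: bottleneck 2, flow now 2.
Augment Well→M1→P1→Ref: bottleneck 4, flow now 6.
Augment Well→M1→M2→Ref: bottleneck 3, flow now 9.
Augment Well→M1→M3→Ref: bottleneck 2, flow now 11.
Augment Well→P4→M3→Ref: bottleneck 5, flow now 16.
No augmenting path remains; maximum flow = 16.
By max-flow min-cut, the minimum cut capacity equals the max flow.
In the residual graph, reachable from Well: {Well, P3, M1, P4, P1, M3}.
Min-cut edges: M1→M2 (3), P1→Ref (6), M3→Ref (7); capacity 3 + 6 + 7 = 16.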